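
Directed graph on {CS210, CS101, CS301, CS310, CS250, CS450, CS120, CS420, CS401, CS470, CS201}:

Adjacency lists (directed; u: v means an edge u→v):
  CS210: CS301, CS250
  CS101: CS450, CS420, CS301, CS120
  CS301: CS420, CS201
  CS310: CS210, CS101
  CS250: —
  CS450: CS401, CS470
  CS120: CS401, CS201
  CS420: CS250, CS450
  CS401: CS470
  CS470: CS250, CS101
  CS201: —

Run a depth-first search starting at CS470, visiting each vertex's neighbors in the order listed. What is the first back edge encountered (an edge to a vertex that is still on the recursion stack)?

CS401->CS470

DFS from CS470 (visiting each vertex's neighbors in the order listed); mark gray on enter, black on exit:
CS470 gray
  CS250 gray
  CS250 black
  CS101 gray
    CS450 gray
      CS401 gray
        CS401→CS470: CS470 is gray → back edge
First back edge: CS401 → CS470.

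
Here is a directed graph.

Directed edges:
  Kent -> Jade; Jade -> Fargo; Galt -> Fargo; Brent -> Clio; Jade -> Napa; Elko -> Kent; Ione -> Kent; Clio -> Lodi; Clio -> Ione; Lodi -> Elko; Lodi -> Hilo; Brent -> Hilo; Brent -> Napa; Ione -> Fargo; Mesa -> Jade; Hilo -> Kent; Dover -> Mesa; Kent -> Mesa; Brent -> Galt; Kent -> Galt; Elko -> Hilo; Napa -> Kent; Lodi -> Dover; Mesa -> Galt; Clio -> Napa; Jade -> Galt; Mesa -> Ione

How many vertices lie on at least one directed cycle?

5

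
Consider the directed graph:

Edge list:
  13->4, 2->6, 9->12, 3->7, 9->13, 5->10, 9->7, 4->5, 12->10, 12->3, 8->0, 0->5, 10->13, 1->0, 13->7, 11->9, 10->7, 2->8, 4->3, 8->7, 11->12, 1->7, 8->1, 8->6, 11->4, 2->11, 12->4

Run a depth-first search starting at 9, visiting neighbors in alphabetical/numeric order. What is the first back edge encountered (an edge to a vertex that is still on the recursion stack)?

DFS from 9 (visiting neighbors in alphabetical/numeric order); mark gray on enter, black on exit:
9 gray
  7 gray
  7 black
  12 gray
    3 gray
      3→7: 7 black — skip
    3 black
    4 gray
      4→3: 3 black — skip
      5 gray
        10 gray
          10→7: 7 black — skip
          13 gray
            13→4: 4 is gray → back edge
First back edge: 13 → 4.

13→4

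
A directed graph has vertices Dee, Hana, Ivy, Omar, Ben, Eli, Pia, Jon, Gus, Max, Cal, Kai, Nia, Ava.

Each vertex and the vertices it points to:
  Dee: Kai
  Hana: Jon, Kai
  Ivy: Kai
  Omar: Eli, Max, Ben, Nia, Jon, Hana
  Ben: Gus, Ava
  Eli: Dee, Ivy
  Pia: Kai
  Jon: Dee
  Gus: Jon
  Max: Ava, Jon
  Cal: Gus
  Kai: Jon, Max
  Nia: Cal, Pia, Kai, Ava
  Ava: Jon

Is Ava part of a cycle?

Yes

Ava is on a cycle iff Ava can reach itself via ≥1 edge.
Ava → Jon → Dee → Kai → Max → Ava — yes.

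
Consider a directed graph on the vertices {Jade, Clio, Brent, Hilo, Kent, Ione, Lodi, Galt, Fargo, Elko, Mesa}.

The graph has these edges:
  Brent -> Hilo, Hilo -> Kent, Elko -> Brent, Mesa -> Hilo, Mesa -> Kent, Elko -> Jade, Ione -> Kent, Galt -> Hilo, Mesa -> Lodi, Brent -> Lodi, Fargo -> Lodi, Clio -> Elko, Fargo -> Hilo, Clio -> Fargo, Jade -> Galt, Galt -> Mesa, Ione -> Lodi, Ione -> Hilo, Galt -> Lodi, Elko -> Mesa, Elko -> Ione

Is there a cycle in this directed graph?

No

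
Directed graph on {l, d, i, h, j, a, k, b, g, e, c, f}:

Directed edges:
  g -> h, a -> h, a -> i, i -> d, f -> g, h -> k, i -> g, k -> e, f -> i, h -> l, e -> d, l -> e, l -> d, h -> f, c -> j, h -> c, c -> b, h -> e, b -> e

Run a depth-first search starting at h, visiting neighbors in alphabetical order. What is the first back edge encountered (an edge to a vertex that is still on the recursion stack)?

g->h

DFS from h (visiting neighbors in alphabetical order); mark gray on enter, black on exit:
h gray
  c gray
    b gray
      e gray
        d gray
        d black
      e black
    b black
    j gray
    j black
  c black
  h→e: e black — skip
  f gray
    g gray
      g→h: h is gray → back edge
First back edge: g → h.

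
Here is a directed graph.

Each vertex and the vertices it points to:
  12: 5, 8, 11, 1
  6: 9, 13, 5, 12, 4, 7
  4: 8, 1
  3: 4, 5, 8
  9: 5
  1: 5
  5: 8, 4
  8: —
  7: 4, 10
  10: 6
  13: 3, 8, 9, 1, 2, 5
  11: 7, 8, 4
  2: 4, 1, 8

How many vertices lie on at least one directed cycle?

8

A vertex is on a directed cycle iff it belongs to a strongly connected component of size ≥ 2 (or has a self-loop).
The vertices on cycles are {1, 4, 5, 6, 7, 10, 11, 12} — 8 in total.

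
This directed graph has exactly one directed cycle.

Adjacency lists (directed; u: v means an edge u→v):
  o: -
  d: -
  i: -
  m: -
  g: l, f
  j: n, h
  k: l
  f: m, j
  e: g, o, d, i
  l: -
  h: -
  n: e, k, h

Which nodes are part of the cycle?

DFS with gray/black marking from e:
e gray
  g gray
    l gray
    l black
    f gray
      m gray
      m black
      j gray
        n gray
          n→e: e is gray → back edge
Back edge closes the cycle e → g → f → j → n → e; its vertices are {e, f, g, j, n}.

e, f, g, j, n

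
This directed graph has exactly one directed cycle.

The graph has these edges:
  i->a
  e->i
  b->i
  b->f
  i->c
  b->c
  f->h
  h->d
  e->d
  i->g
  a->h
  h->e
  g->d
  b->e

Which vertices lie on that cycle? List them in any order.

DFS with gray/black marking from e:
e gray
  i gray
    a gray
      h gray
        d gray
        d black
        h→e: e is gray → back edge
Back edge closes the cycle e → i → a → h → e; its vertices are {a, e, h, i}.

a, e, h, i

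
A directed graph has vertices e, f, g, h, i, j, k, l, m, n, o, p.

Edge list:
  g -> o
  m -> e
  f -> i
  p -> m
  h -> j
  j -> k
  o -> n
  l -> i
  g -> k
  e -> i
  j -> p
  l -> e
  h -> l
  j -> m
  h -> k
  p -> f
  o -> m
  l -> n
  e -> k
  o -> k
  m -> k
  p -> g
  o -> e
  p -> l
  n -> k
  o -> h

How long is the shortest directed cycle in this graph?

For each vertex v, BFS finds the shortest path from v back to v.
The shortest such closed walk is p → g → o → h → j → p, length 5.

5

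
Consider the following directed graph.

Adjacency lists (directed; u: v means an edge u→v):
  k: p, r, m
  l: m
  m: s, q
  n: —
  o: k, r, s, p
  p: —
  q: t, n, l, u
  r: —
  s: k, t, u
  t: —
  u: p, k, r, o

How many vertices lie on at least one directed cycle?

7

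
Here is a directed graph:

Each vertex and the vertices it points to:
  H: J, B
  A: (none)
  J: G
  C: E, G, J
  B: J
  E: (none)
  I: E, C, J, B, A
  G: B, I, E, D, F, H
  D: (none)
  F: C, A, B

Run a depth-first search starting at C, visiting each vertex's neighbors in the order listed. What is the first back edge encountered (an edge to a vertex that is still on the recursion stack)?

DFS from C (visiting each vertex's neighbors in the order listed); mark gray on enter, black on exit:
C gray
  E gray
  E black
  G gray
    B gray
      J gray
        J→G: G is gray → back edge
First back edge: J → G.

J->G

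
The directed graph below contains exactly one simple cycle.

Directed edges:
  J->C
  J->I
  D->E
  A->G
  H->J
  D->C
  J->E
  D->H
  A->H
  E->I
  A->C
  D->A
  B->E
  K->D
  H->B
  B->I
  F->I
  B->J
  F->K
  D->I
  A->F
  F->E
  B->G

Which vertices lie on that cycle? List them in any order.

A, D, F, K

DFS with gray/black marking from D:
D gray
  H gray
    J gray
      E gray
        I gray
        I black
      E black
      C gray
      C black
      J→I: I black — skip
    J black
    B gray
      B→I: I black — skip
      B→E: E black — skip
      G gray
      G black
      B→J: J black — skip
    B black
  H black
  D→I: I black — skip
  D→E: E black — skip
  D→C: C black — skip
  A gray
    A→H: H black — skip
    F gray
      K gray
        K→D: D is gray → back edge
Back edge closes the cycle D → A → F → K → D; its vertices are {A, D, F, K}.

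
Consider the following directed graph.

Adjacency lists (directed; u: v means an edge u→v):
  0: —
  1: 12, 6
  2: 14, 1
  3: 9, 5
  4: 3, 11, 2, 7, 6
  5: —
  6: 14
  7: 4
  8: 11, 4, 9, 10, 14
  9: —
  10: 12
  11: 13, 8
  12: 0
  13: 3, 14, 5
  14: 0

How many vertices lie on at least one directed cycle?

A vertex is on a directed cycle iff it belongs to a strongly connected component of size ≥ 2 (or has a self-loop).
The vertices on cycles are {4, 7, 8, 11} — 4 in total.

4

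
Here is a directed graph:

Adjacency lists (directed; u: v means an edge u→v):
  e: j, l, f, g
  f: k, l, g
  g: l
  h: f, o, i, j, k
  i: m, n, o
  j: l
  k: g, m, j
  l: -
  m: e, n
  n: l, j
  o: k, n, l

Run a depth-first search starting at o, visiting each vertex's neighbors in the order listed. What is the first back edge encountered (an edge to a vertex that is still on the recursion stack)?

f->k

DFS from o (visiting each vertex's neighbors in the order listed); mark gray on enter, black on exit:
o gray
  k gray
    g gray
      l gray
      l black
    g black
    m gray
      e gray
        j gray
          j→l: l black — skip
        j black
        e→l: l black — skip
        f gray
          f→k: k is gray → back edge
First back edge: f → k.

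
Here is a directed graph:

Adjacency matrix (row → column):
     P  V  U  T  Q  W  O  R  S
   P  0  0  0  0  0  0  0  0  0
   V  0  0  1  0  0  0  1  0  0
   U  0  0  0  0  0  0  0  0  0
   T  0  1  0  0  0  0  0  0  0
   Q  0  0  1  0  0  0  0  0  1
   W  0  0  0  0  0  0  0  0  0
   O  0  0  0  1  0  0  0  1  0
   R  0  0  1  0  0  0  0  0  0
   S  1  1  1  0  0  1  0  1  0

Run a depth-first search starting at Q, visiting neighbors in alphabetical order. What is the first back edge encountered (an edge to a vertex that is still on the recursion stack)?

DFS from Q (visiting neighbors in alphabetical order); mark gray on enter, black on exit:
Q gray
  S gray
    P gray
    P black
    R gray
      U gray
      U black
    R black
    S→U: U black — skip
    V gray
      O gray
        O→R: R black — skip
        T gray
          T→V: V is gray → back edge
First back edge: T → V.

T->V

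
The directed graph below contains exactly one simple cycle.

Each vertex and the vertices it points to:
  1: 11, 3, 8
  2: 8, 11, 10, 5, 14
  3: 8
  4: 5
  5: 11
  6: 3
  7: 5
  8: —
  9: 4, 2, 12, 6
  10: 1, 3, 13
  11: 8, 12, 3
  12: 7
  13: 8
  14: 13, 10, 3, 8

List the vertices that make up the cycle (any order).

5, 7, 11, 12

DFS with gray/black marking from 12:
12 gray
  7 gray
    5 gray
      11 gray
        8 gray
        8 black
        11→12: 12 is gray → back edge
Back edge closes the cycle 12 → 7 → 5 → 11 → 12; its vertices are {5, 7, 11, 12}.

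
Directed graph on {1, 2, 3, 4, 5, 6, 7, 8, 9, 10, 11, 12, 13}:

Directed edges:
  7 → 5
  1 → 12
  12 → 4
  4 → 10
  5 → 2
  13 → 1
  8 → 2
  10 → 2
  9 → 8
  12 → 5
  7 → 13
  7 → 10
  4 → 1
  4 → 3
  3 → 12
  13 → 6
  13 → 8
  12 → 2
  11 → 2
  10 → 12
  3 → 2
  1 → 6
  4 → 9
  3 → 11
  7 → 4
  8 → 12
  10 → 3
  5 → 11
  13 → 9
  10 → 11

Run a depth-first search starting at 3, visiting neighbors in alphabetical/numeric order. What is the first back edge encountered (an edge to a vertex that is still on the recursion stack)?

1->12

DFS from 3 (visiting neighbors in alphabetical/numeric order); mark gray on enter, black on exit:
3 gray
  2 gray
  2 black
  11 gray
    11→2: 2 black — skip
  11 black
  12 gray
    12→2: 2 black — skip
    4 gray
      1 gray
        6 gray
        6 black
        1→12: 12 is gray → back edge
First back edge: 1 → 12.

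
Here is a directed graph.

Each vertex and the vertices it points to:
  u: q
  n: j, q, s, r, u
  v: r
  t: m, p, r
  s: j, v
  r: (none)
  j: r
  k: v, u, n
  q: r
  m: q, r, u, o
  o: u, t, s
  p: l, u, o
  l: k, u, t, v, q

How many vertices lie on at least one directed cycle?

A vertex is on a directed cycle iff it belongs to a strongly connected component of size ≥ 2 (or has a self-loop).
The vertices on cycles are {l, m, o, p, t} — 5 in total.

5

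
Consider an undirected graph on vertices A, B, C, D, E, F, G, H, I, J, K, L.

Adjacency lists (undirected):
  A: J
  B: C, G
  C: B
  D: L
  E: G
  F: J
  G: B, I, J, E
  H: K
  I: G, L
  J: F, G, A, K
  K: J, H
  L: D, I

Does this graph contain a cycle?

DFS, tracking each vertex's parent; an edge to a visited non-parent vertex closes a cycle.
Start from B:
visit B (parent –)
  visit C (parent B)
    C–B: parent, skip
  visit G (parent B)
    G–B: parent, skip
    visit I (parent G)
      I–G: parent, skip
      visit L (parent I)
        visit D (parent L)
          D–L: parent, skip
        L–I: parent, skip
    visit J (parent G)
      visit F (parent J)
        F–J: parent, skip
      J–G: parent, skip
      visit A (parent J)
        A–J: parent, skip
      visit K (parent J)
        K–J: parent, skip
        visit H (parent K)
          H–K: parent, skip
    visit E (parent G)
      E–G: parent, skip
No non-parent visited neighbor found — the graph is a forest.

No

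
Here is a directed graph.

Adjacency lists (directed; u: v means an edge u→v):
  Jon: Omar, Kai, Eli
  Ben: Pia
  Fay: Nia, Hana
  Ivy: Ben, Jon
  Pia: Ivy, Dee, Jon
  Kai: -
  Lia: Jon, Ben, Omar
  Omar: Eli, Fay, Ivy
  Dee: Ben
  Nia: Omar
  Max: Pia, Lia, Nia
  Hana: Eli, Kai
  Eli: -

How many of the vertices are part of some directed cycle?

A vertex is on a directed cycle iff it belongs to a strongly connected component of size ≥ 2 (or has a self-loop).
The vertices on cycles are {Ben, Dee, Fay, Ivy, Jon, Nia, Pia, Omar} — 8 in total.

8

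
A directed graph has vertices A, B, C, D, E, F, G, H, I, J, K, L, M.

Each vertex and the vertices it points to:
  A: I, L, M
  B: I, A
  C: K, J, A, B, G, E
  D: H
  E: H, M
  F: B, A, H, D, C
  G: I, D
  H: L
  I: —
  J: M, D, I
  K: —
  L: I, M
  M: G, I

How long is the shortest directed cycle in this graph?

For each vertex v, BFS finds the shortest path from v back to v.
The shortest such closed walk is G → D → H → L → M → G, length 5.

5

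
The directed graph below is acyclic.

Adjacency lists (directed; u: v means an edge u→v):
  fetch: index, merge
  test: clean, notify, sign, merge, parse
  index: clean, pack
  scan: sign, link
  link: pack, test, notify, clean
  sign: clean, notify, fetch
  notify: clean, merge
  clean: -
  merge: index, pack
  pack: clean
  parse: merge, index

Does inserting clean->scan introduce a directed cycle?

Yes

Adding clean→scan creates a cycle iff scan can already reach clean.
Path from scan: scan → link → clean.
So scan → … → clean → scan is a cycle.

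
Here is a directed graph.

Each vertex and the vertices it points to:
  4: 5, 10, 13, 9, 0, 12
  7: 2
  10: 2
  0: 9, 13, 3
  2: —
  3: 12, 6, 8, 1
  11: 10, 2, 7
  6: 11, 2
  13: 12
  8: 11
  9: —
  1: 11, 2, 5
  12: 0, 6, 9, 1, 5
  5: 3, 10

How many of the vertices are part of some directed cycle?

6

A vertex is on a directed cycle iff it belongs to a strongly connected component of size ≥ 2 (or has a self-loop).
The vertices on cycles are {0, 1, 3, 5, 12, 13} — 6 in total.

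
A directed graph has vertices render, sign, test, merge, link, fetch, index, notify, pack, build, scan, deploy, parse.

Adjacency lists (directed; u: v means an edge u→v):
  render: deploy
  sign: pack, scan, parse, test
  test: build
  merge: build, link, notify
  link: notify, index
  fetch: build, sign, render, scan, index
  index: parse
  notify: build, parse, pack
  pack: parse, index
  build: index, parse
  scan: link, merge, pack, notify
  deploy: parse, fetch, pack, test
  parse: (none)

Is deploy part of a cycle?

deploy is on a cycle iff deploy can reach itself via ≥1 edge.
deploy → fetch → render → deploy — yes.

Yes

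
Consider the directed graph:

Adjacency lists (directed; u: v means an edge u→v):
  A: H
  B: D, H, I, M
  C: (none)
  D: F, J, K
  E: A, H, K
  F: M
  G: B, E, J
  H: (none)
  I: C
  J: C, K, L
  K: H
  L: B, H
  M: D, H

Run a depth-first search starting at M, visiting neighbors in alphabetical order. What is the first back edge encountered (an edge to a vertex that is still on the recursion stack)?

F→M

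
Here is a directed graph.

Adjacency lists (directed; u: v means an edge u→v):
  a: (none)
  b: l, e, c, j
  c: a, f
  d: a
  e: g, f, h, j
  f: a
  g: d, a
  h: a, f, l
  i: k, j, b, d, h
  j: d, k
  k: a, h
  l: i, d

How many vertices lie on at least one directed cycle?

A vertex is on a directed cycle iff it belongs to a strongly connected component of size ≥ 2 (or has a self-loop).
The vertices on cycles are {b, e, h, i, j, k, l} — 7 in total.

7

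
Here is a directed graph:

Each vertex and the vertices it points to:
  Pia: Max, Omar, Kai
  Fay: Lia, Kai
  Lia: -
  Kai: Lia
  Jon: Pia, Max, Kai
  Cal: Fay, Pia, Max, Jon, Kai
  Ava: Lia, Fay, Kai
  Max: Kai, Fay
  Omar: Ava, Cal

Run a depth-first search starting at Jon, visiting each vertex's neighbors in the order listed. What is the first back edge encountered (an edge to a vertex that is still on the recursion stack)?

DFS from Jon (visiting each vertex's neighbors in the order listed); mark gray on enter, black on exit:
Jon gray
  Pia gray
    Max gray
      Kai gray
        Lia gray
        Lia black
      Kai black
      Fay gray
        Fay→Lia: Lia black — skip
        Fay→Kai: Kai black — skip
      Fay black
    Max black
    Omar gray
      Ava gray
        Ava→Lia: Lia black — skip
        Ava→Fay: Fay black — skip
        Ava→Kai: Kai black — skip
      Ava black
      Cal gray
        Cal→Fay: Fay black — skip
        Cal→Pia: Pia is gray → back edge
First back edge: Cal → Pia.

Cal->Pia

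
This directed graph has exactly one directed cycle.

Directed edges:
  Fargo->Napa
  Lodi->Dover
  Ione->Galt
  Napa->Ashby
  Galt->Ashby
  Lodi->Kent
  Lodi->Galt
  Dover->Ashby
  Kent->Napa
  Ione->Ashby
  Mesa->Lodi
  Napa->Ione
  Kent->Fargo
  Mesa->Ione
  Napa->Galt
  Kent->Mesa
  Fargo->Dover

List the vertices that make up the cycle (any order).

Kent, Lodi, Mesa

DFS with gray/black marking from Kent:
Kent gray
  Mesa gray
    Ione gray
      Ashby gray
      Ashby black
      Galt gray
        Galt→Ashby: Ashby black — skip
      Galt black
    Ione black
    Lodi gray
      Lodi→Galt: Galt black — skip
      Lodi→Kent: Kent is gray → back edge
Back edge closes the cycle Kent → Mesa → Lodi → Kent; its vertices are {Kent, Lodi, Mesa}.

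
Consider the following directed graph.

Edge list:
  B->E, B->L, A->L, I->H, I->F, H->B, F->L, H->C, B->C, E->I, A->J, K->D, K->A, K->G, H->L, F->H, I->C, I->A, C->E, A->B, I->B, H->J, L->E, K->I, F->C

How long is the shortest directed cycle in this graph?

For each vertex v, BFS finds the shortest path from v back to v.
The shortest such closed walk is I → B → E → I, length 3.

3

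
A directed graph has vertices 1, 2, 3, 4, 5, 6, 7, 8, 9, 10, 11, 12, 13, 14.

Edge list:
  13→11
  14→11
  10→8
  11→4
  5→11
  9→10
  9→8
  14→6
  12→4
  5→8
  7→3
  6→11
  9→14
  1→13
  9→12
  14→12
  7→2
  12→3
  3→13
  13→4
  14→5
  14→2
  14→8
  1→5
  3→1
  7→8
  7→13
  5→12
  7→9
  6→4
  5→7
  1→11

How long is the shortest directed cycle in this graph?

For each vertex v, BFS finds the shortest path from v back to v.
The shortest such closed walk is 7 → 9 → 14 → 5 → 7, length 4.

4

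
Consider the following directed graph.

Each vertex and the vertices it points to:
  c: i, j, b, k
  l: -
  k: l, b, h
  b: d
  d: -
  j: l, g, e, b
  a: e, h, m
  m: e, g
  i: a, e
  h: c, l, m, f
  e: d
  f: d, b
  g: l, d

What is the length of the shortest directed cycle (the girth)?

3

For each vertex v, BFS finds the shortest path from v back to v.
The shortest such closed walk is h → c → k → h, length 3.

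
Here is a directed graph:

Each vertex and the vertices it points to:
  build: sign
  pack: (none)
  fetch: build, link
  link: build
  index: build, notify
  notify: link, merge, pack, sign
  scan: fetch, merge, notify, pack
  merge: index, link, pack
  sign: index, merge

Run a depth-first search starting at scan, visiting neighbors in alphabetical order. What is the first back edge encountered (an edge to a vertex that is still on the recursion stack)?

index→build

DFS from scan (visiting neighbors in alphabetical order); mark gray on enter, black on exit:
scan gray
  fetch gray
    build gray
      sign gray
        index gray
          index→build: build is gray → back edge
First back edge: index → build.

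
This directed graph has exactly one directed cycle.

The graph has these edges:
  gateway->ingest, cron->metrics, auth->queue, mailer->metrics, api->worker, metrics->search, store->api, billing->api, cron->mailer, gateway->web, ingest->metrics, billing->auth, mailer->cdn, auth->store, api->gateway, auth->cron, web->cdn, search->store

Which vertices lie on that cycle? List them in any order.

DFS with gray/black marking from api:
api gray
  worker gray
  worker black
  gateway gray
    ingest gray
      metrics gray
        search gray
          store gray
            store→api: api is gray → back edge
Back edge closes the cycle api → gateway → ingest → metrics → search → store → api; its vertices are {api, store, ingest, search, gateway, metrics}.

api, store, ingest, search, gateway, metrics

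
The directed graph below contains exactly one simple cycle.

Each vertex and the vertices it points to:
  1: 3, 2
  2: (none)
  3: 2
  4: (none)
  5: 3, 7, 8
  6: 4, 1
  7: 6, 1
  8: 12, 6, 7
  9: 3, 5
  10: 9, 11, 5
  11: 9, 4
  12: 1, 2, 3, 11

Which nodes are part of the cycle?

5, 8, 9, 11, 12

DFS with gray/black marking from 5:
5 gray
  3 gray
    2 gray
    2 black
  3 black
  7 gray
    6 gray
      4 gray
      4 black
      1 gray
        1→3: 3 black — skip
        1→2: 2 black — skip
      1 black
    6 black
    7→1: 1 black — skip
  7 black
  8 gray
    12 gray
      12→1: 1 black — skip
      12→2: 2 black — skip
      12→3: 3 black — skip
      11 gray
        9 gray
          9→3: 3 black — skip
          9→5: 5 is gray → back edge
Back edge closes the cycle 5 → 8 → 12 → 11 → 9 → 5; its vertices are {5, 8, 9, 11, 12}.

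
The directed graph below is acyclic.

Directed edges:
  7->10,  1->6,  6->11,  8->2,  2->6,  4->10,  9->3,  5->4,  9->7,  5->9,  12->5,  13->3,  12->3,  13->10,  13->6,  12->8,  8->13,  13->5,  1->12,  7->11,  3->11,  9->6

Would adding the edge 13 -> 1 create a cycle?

Yes

Adding 13→1 creates a cycle iff 1 can already reach 13.
Path from 1: 1 → 12 → 8 → 13.
So 1 → … → 13 → 1 is a cycle.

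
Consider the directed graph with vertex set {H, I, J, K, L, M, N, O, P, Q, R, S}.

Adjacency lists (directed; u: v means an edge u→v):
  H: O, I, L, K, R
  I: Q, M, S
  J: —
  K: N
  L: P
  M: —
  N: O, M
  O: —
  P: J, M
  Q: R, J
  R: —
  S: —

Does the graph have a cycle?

DFS with white/gray/black marking, starting from H:
H gray
  O gray
  O black
  I gray
    Q gray
      R gray
      R black
      J gray
      J black
    Q black
    M gray
    M black
    S gray
    S black
  I black
  L gray
    P gray
      P→J: J black — skip
      P→M: M black — skip
    P black
  L black
  K gray
    N gray
      N→O: O black — skip
      N→M: M black — skip
    N black
  K black
  H→R: R black — skip
H black
Every edge goes to a white or black vertex — no back edge, so the graph is acyclic.

No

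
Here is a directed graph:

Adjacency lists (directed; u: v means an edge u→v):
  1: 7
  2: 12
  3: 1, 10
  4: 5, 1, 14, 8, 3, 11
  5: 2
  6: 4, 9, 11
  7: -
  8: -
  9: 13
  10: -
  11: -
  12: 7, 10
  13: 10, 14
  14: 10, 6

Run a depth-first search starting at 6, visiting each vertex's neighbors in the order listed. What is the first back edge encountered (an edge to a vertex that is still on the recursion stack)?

DFS from 6 (visiting each vertex's neighbors in the order listed); mark gray on enter, black on exit:
6 gray
  4 gray
    5 gray
      2 gray
        12 gray
          7 gray
          7 black
          10 gray
          10 black
        12 black
      2 black
    5 black
    1 gray
      1→7: 7 black — skip
    1 black
    14 gray
      14→10: 10 black — skip
      14→6: 6 is gray → back edge
First back edge: 14 → 6.

14→6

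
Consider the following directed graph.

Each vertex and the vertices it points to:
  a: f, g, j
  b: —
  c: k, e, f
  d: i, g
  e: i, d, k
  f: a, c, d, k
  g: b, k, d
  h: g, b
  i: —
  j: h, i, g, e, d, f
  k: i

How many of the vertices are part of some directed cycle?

6

A vertex is on a directed cycle iff it belongs to a strongly connected component of size ≥ 2 (or has a self-loop).
The vertices on cycles are {a, c, d, f, g, j} — 6 in total.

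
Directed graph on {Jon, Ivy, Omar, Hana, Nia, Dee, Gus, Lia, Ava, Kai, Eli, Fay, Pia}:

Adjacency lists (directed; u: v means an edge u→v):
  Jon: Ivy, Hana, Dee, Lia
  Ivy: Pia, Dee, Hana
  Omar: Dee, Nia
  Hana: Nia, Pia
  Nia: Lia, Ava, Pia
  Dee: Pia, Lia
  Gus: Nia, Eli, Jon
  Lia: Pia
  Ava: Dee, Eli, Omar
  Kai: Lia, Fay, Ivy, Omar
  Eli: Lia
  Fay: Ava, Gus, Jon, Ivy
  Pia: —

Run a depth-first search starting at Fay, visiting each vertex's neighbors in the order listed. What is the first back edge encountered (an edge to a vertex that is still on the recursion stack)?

DFS from Fay (visiting each vertex's neighbors in the order listed); mark gray on enter, black on exit:
Fay gray
  Ava gray
    Dee gray
      Pia gray
      Pia black
      Lia gray
        Lia→Pia: Pia black — skip
      Lia black
    Dee black
    Eli gray
      Eli→Lia: Lia black — skip
    Eli black
    Omar gray
      Omar→Dee: Dee black — skip
      Nia gray
        Nia→Lia: Lia black — skip
        Nia→Ava: Ava is gray → back edge
First back edge: Nia → Ava.

Nia->Ava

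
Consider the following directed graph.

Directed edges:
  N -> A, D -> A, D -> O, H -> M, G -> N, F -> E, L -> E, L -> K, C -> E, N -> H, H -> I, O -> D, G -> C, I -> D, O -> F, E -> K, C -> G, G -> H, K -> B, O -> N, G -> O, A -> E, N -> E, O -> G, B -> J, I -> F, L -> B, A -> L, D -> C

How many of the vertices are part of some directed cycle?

7

A vertex is on a directed cycle iff it belongs to a strongly connected component of size ≥ 2 (or has a self-loop).
The vertices on cycles are {C, D, G, H, I, N, O} — 7 in total.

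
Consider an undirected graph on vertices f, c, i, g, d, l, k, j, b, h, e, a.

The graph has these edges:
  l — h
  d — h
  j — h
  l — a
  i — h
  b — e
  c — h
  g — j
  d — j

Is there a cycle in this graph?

DFS, tracking each vertex's parent; an edge to a visited non-parent vertex closes a cycle.
Start from a:
visit a (parent –)
  visit l (parent a)
    l–a: parent, skip
    visit h (parent l)
      h–l: parent, skip
      visit c (parent h)
        c–h: parent, skip
      visit j (parent h)
        visit d (parent j)
          d–j: parent, skip
          d–h: h visited and ≠ parent → cycle
Cycle: h – j – d – h.

Yes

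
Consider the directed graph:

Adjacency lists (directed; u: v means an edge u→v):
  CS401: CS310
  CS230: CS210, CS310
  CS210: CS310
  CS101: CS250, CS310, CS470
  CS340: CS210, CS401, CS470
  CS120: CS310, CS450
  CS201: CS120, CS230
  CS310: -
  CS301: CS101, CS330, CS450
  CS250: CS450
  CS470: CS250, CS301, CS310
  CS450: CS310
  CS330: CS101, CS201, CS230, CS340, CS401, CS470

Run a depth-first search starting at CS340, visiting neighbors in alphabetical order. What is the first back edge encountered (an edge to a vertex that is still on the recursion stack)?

CS101→CS470

DFS from CS340 (visiting neighbors in alphabetical order); mark gray on enter, black on exit:
CS340 gray
  CS210 gray
    CS310 gray
    CS310 black
  CS210 black
  CS401 gray
    CS401→CS310: CS310 black — skip
  CS401 black
  CS470 gray
    CS250 gray
      CS450 gray
        CS450→CS310: CS310 black — skip
      CS450 black
    CS250 black
    CS301 gray
      CS101 gray
        CS101→CS250: CS250 black — skip
        CS101→CS310: CS310 black — skip
        CS101→CS470: CS470 is gray → back edge
First back edge: CS101 → CS470.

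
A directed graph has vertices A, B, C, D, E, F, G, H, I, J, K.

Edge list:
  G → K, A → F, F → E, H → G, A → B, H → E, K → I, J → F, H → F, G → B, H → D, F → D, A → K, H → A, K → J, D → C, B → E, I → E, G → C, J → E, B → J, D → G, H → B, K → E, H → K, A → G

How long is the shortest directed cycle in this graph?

5

For each vertex v, BFS finds the shortest path from v back to v.
The shortest such closed walk is F → D → G → K → J → F, length 5.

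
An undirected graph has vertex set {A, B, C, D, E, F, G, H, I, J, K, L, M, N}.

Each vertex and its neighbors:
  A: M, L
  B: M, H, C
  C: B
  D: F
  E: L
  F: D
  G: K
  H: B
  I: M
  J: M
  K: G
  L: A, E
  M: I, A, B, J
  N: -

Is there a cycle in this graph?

No

DFS, tracking each vertex's parent; an edge to a visited non-parent vertex closes a cycle.
Start from K:
visit K (parent –)
  visit G (parent K)
    G–K: parent, skip
visit A (parent –)
  visit M (parent A)
    visit I (parent M)
      I–M: parent, skip
    M–A: parent, skip
    visit B (parent M)
      B–M: parent, skip
      visit H (parent B)
        H–B: parent, skip
      visit C (parent B)
        C–B: parent, skip
    visit J (parent M)
      J–M: parent, skip
  visit L (parent A)
    L–A: parent, skip
    visit E (parent L)
      E–L: parent, skip
visit D (parent –)
  visit F (parent D)
    F–D: parent, skip
visit N (parent –)
No non-parent visited neighbor found — the graph is a forest.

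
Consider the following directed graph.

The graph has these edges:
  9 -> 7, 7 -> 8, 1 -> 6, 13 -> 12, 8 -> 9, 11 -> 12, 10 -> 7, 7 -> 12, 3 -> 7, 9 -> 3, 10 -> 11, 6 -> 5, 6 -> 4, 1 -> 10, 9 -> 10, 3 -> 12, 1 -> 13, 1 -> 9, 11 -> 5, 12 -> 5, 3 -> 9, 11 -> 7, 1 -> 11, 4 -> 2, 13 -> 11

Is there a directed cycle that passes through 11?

Yes

11 is on a cycle iff 11 can reach itself via ≥1 edge.
11 → 7 → 8 → 9 → 10 → 11 — yes.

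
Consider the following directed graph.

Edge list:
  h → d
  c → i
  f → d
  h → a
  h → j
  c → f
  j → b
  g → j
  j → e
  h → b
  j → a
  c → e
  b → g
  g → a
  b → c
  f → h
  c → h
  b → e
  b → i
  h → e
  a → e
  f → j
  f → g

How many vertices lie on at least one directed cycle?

A vertex is on a directed cycle iff it belongs to a strongly connected component of size ≥ 2 (or has a self-loop).
The vertices on cycles are {b, c, f, g, h, j} — 6 in total.

6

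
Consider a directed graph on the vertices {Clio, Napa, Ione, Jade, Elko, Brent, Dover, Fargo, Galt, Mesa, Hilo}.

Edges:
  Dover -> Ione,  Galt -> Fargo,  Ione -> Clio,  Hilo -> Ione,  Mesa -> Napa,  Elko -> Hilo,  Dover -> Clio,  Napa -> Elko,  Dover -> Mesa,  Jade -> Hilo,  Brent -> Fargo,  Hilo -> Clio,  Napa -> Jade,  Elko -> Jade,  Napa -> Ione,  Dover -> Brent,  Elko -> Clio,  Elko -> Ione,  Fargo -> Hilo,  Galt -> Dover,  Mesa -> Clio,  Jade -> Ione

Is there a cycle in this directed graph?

No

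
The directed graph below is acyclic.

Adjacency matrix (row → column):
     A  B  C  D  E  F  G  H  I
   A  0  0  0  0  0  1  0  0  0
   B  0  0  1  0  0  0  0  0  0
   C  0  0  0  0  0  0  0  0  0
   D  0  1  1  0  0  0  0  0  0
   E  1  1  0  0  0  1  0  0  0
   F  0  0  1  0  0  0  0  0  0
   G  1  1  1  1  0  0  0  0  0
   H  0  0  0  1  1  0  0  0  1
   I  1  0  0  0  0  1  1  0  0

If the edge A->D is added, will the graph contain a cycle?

Adding A→D creates a cycle iff D can already reach A.
Explore from D: no path reaches A. The graph stays acyclic.

No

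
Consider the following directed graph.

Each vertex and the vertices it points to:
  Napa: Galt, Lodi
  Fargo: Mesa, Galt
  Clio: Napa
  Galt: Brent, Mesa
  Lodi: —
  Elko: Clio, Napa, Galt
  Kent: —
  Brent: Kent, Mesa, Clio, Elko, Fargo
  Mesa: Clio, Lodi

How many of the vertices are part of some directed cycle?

A vertex is on a directed cycle iff it belongs to a strongly connected component of size ≥ 2 (or has a self-loop).
The vertices on cycles are {Clio, Elko, Galt, Mesa, Napa, Brent, Fargo} — 7 in total.

7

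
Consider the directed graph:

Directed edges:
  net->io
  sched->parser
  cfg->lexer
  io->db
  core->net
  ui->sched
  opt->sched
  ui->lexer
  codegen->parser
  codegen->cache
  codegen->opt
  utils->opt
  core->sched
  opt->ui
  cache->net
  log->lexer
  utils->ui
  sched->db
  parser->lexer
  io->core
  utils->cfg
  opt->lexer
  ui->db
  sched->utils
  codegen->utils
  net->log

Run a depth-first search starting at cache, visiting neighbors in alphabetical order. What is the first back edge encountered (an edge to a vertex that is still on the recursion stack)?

DFS from cache (visiting neighbors in alphabetical order); mark gray on enter, black on exit:
cache gray
  net gray
    io gray
      core gray
        core→net: net is gray → back edge
First back edge: core → net.

core->net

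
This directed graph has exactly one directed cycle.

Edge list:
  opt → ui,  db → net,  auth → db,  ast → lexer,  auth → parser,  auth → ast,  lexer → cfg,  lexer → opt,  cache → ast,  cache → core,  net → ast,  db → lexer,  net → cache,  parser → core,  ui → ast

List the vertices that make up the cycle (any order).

ui, ast, opt, lexer

DFS with gray/black marking from lexer:
lexer gray
  cfg gray
  cfg black
  opt gray
    ui gray
      ast gray
        ast→lexer: lexer is gray → back edge
Back edge closes the cycle lexer → opt → ui → ast → lexer; its vertices are {ui, ast, opt, lexer}.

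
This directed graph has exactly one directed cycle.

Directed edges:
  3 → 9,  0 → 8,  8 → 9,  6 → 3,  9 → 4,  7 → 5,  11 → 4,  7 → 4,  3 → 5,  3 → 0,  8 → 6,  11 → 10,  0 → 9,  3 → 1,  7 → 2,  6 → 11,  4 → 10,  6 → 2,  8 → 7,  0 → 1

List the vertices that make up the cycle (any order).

DFS with gray/black marking from 8:
8 gray
  9 gray
    4 gray
      10 gray
      10 black
    4 black
  9 black
  7 gray
    7→4: 4 black — skip
    5 gray
    5 black
    2 gray
    2 black
  7 black
  6 gray
    6→2: 2 black — skip
    3 gray
      0 gray
        0→9: 9 black — skip
        0→8: 8 is gray → back edge
Back edge closes the cycle 8 → 6 → 3 → 0 → 8; its vertices are {0, 3, 6, 8}.

0, 3, 6, 8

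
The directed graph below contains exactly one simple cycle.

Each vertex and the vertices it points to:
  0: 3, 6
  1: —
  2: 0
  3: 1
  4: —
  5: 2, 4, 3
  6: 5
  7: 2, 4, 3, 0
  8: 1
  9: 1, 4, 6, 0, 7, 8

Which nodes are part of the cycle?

0, 2, 5, 6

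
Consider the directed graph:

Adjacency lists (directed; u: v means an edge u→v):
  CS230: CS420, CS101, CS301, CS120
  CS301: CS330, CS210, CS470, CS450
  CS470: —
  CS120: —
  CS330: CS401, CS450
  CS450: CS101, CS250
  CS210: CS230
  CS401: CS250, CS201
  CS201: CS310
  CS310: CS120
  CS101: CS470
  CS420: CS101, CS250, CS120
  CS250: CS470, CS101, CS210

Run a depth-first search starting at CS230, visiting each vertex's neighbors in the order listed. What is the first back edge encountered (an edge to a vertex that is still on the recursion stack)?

CS210→CS230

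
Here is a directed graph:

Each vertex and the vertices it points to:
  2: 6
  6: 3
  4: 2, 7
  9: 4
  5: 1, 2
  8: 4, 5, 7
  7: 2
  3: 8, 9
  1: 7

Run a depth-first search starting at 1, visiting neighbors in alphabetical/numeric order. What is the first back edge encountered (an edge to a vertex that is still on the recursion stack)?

DFS from 1 (visiting neighbors in alphabetical/numeric order); mark gray on enter, black on exit:
1 gray
  7 gray
    2 gray
      6 gray
        3 gray
          8 gray
            4 gray
              4→2: 2 is gray → back edge
First back edge: 4 → 2.

4→2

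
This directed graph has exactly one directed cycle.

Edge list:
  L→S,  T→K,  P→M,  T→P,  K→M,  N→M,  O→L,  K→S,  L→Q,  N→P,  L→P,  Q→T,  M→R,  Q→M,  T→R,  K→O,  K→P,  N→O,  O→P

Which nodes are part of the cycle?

DFS with gray/black marking from O:
O gray
  L gray
    S gray
    S black
    P gray
      M gray
        R gray
        R black
      M black
    P black
    Q gray
      Q→M: M black — skip
      T gray
        T→P: P black — skip
        K gray
          K→S: S black — skip
          K→M: M black — skip
          K→O: O is gray → back edge
Back edge closes the cycle O → L → Q → T → K → O; its vertices are {K, L, O, Q, T}.

K, L, O, Q, T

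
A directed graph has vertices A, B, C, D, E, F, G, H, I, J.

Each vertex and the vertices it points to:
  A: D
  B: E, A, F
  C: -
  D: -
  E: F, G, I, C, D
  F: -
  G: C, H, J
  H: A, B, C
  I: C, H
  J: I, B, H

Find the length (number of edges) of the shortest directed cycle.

4

For each vertex v, BFS finds the shortest path from v back to v.
The shortest such closed walk is J → B → E → G → J, length 4.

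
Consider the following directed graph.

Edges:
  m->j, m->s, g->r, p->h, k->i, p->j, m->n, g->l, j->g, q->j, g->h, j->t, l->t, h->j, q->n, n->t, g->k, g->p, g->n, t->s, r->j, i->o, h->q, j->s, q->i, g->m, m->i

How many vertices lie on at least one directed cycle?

A vertex is on a directed cycle iff it belongs to a strongly connected component of size ≥ 2 (or has a self-loop).
The vertices on cycles are {g, h, j, m, p, q, r} — 7 in total.

7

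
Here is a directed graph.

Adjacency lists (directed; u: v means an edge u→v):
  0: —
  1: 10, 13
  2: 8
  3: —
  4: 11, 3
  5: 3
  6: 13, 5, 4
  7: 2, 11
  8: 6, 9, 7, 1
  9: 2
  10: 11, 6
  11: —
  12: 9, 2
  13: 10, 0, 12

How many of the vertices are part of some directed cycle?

9

A vertex is on a directed cycle iff it belongs to a strongly connected component of size ≥ 2 (or has a self-loop).
The vertices on cycles are {1, 2, 6, 7, 8, 9, 10, 12, 13} — 9 in total.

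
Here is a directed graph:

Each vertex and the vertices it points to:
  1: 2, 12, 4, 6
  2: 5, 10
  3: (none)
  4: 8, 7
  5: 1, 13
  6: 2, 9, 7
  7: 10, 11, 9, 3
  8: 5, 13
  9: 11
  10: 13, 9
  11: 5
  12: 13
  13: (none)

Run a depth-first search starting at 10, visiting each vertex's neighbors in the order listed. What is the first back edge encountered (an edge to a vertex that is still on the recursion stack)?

DFS from 10 (visiting each vertex's neighbors in the order listed); mark gray on enter, black on exit:
10 gray
  13 gray
  13 black
  9 gray
    11 gray
      5 gray
        1 gray
          2 gray
            2→5: 5 is gray → back edge
First back edge: 2 → 5.

2→5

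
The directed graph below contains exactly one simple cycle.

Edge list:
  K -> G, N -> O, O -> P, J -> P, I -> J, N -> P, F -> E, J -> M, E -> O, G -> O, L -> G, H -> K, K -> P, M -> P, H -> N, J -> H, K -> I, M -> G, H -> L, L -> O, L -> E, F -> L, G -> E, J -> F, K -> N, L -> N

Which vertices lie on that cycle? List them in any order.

H, I, J, K

DFS with gray/black marking from J:
J gray
  M gray
    P gray
    P black
    G gray
      O gray
        O→P: P black — skip
      O black
      E gray
        E→O: O black — skip
      E black
    G black
  M black
  H gray
    N gray
      N→P: P black — skip
      N→O: O black — skip
    N black
    L gray
      L→N: N black — skip
      L→O: O black — skip
      L→E: E black — skip
      L→G: G black — skip
    L black
    K gray
      K→G: G black — skip
      I gray
        I→J: J is gray → back edge
Back edge closes the cycle J → H → K → I → J; its vertices are {H, I, J, K}.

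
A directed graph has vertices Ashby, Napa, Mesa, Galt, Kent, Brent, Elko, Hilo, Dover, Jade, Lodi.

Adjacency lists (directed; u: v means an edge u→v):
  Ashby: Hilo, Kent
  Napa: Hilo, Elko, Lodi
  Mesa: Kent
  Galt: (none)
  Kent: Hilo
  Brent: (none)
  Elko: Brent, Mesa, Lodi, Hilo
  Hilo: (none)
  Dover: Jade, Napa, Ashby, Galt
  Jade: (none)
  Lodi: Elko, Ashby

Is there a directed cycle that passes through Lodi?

Yes

Lodi is on a cycle iff Lodi can reach itself via ≥1 edge.
Lodi → Elko → Lodi — yes.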